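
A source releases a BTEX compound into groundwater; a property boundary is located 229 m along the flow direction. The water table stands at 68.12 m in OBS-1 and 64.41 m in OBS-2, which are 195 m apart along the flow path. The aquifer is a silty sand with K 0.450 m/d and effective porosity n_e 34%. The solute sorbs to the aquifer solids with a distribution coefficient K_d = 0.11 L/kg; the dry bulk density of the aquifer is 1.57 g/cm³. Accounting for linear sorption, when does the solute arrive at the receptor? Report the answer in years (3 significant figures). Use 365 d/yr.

Hydraulic gradient i = (68.12 − 64.41) / 195 = 3.71 / 195 = 0.01903
q = Ki = 0.450 × 0.01903 = 0.008562 m/d
v_s = q/n_e = 0.008562/0.34 = 0.02518 m/d
Retardation R = 1 + ρ_b·K_d/n = 1 + 1.57×0.11/0.34 = 1.508
Contaminant velocity v_c = v/R = 0.02518/1.508 = 0.01670 m/d
t = L/v_c = 229/0.01670 = 13710 d
   = 13710/365 = 37.6 yr

37.6 years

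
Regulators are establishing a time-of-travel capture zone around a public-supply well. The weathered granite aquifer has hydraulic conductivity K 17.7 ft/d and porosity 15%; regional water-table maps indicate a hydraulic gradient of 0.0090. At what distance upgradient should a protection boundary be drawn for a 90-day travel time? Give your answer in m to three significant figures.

29.1 m

K = 17.7 ft/d × 0.3048 = 5.395 m/d
q = Ki = 5.395 × 0.0090 = 0.04855 m/d
Average linear velocity = 0.04855 / 0.15 = 0.3237 m/d
L = v × T = 0.3237 × 90 = 29.13 m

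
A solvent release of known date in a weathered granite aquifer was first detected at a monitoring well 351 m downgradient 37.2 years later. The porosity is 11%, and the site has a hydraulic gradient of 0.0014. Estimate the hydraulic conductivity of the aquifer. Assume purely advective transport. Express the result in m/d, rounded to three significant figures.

t = 37.2 years = 13580 d
v = L / t = 351 / 13580 = 0.02585 m/d
K = v · n / i = 0.02585 × 0.11 / 0.0014 = 2.03 m/d

2.03 m/d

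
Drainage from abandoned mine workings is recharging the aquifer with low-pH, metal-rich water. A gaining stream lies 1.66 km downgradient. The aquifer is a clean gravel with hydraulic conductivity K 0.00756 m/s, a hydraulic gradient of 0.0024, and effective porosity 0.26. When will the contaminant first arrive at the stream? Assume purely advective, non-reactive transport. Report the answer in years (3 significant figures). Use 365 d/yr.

0.754 years

K = 0.00756 m/s × 86400 s/d = 653.2 m/d
Specific discharge q = 653.2 × 0.0024 = 1.568 m/d
v_s = q/n_e = 1.568/0.26 = 6.029 m/d
L = 1.66 km = 1660 m
t = L / v = 1660 / 6.029 = 275.3 d
   = 275.3 / 365 = 0.754 yr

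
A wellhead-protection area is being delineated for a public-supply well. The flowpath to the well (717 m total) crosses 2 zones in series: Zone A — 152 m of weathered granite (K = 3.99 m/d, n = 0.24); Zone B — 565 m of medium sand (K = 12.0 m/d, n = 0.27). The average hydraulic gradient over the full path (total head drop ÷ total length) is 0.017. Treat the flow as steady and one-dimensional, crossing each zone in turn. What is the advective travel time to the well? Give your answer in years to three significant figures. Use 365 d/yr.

Steady 1-D flow in series ⇒ the Darcy flux q is identical in every zone and the zone head losses add (resistances L/K in series).
Σ(L/K) = 152/3.99 + 565/12.0 = 38.10 + 47.08 = 85.18 d
K_eq = L_total / Σ(L/K) = 717 / 85.18 = 8.418 m/d
q = K_eq · i = 8.418 × 0.017 = 0.1431 m/d (same in every zone)
Zone A: v = q/n = 0.1431/0.24 = 0.5962 m/d → t_A = 152/0.5962 = 254.9 d
Zone B: v = q/n = 0.1431/0.27 = 0.5300 m/d → t_B = 565/0.5300 = 1066 d
Total t = 254.9 + 1066 = 1321 d
   = 1321 / 365 = 3.62 yr

3.62 years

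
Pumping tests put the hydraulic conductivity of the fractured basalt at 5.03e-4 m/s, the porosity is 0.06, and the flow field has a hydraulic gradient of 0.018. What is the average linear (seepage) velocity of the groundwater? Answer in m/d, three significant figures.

K = 5.03e-4 m/s × 86400 s/d = 43.46 m/d
q = Ki = 43.46 × 0.018 = 0.7823 m/d
Average linear velocity = 0.7823 / 0.06 = 13.04 m/d

13.0 m/d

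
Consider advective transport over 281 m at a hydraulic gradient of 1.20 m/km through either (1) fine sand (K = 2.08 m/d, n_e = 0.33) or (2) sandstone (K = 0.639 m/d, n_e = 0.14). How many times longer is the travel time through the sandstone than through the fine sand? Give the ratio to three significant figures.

1.38

Unit 1 (fine sand): v = 2.08×0.0012/0.33 = 0.007564 m/d, t = 281/0.007564 = 37150 d
Unit 2 (sandstone): v = 0.639×0.0012/0.14 = 0.005477 m/d, t = 281/0.005477 = 51300 d
t(sandstone) / t(fine sand) = 51300/37150 = 1.38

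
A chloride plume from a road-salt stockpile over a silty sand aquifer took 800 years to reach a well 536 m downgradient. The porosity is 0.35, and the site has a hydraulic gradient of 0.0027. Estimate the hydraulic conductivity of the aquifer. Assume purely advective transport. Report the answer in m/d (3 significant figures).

t = 800 years = 292000 d
v = L / t = 536 / 292000 = 0.001836 m/d
K = v · n / i = 0.001836 × 0.35 / 0.0027 = 0.238 m/d

0.238 m/d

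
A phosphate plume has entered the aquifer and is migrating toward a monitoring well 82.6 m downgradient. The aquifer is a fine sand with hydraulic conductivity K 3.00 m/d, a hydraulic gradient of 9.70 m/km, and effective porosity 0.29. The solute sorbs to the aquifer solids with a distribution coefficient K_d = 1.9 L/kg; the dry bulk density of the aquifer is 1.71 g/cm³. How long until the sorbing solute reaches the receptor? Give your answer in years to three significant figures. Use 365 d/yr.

27.5 years

Darcy flux q = K·i = 3.00 × 0.0097 = 0.02910 m/d
Average linear velocity = 0.02910 / 0.29 = 0.1003 m/d
Retardation R = 1 + ρ_b·K_d/n = 1 + 1.71×1.9/0.29 = 12.20
Contaminant velocity v_c = v/R = 0.1003/12.20 = 0.008223 m/d
t = L/v_c = 82.6/0.008223 = 10050 d
   = 10050/365 = 27.5 yr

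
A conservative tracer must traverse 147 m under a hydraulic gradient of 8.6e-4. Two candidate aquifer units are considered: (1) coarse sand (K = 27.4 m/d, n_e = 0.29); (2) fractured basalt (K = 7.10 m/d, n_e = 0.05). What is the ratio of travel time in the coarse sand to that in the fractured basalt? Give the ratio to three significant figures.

Unit 1 (coarse sand): v = 27.4×8.6e-4/0.29 = 0.08126 m/d, t = 147/0.08126 = 1809 d
Unit 2 (fractured basalt): v = 7.10×8.6e-4/0.05 = 0.1221 m/d, t = 147/0.1221 = 1204 d
t(coarse sand) / t(fractured basalt) = 1809/1204 = 1.50

1.50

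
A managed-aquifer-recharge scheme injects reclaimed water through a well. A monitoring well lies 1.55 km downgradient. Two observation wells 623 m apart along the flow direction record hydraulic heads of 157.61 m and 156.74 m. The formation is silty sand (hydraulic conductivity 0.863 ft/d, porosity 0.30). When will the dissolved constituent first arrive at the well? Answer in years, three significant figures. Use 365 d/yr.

Hydraulic gradient i = (157.61 − 156.74) / 623 = 0.87 / 623 = 0.001396
K = 0.863 ft/d × 0.3048 = 0.2630 m/d
q = Ki = 0.2630 × 0.001396 = 3.673e-4 m/d
Seepage velocity v = q / n = 3.673e-4 / 0.30 = 0.001224 m/d
L = 1.55 km = 1550 m
t = L / v = 1550 / 0.001224 = 1.266e6 d
   = 1.266e6 / 365 = 3470 yr

3470 years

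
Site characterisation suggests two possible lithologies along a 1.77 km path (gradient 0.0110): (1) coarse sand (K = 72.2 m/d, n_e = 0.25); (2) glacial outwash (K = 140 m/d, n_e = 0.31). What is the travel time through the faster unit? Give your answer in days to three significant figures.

356 days

Unit 1 (coarse sand): v = 72.2×0.011/0.25 = 3.177 m/d, t = 1770/3.177 = 557.2 d
Unit 2 (glacial outwash): v = 140×0.011/0.31 = 4.968 m/d, t = 1770/4.968 = 356.3 d
Faster unit: t = 356 d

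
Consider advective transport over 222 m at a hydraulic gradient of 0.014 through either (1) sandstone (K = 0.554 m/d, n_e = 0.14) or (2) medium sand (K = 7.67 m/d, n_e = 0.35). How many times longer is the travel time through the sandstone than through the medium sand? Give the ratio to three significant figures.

5.54

Unit 1 (sandstone): v = 0.554×0.014/0.14 = 0.05540 m/d, t = 222/0.05540 = 4007 d
Unit 2 (medium sand): v = 7.67×0.014/0.35 = 0.3068 m/d, t = 222/0.3068 = 723.6 d
t(sandstone) / t(medium sand) = 4007/723.6 = 5.54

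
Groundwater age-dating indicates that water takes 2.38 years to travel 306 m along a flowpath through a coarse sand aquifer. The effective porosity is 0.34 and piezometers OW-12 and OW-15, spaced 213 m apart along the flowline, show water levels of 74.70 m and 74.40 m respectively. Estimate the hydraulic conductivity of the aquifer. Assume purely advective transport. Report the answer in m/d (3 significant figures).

85.0 m/d

Hydraulic gradient i = (74.70 − 74.40) / 213 = 0.30 / 213 = 0.001408
t = 2.38 years = 868.7 d
v = L / t = 306 / 868.7 = 0.3523 m/d
K = v · n / i = 0.3523 × 0.34 / 0.001408 = 85.0 m/d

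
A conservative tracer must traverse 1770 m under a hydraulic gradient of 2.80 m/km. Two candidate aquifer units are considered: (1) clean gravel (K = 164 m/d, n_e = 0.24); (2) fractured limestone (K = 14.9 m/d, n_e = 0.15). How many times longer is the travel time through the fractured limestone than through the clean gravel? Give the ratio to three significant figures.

6.88

Unit 1 (clean gravel): v = 164×0.0028/0.24 = 1.913 m/d, t = 1770/1.913 = 925.1 d
Unit 2 (fractured limestone): v = 14.9×0.0028/0.15 = 0.2781 m/d, t = 1770/0.2781 = 6364 d
t(fractured limestone) / t(clean gravel) = 6364/925.1 = 6.88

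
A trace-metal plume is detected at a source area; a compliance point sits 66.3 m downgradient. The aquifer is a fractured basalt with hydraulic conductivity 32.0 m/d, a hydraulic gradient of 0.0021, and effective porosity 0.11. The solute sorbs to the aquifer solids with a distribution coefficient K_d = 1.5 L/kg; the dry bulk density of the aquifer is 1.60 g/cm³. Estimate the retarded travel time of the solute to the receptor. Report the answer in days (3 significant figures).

2480 days

Specific discharge q = 32.0 × 0.0021 = 0.06720 m/d
Average linear velocity = 0.06720 / 0.11 = 0.6109 m/d
Retardation R = 1 + ρ_b·K_d/n = 1 + 1.60×1.5/0.11 = 22.82
Contaminant velocity v_c = v/R = 0.6109/22.82 = 0.02677 m/d
t = L/v_c = 66.3/0.02677 = 2476 d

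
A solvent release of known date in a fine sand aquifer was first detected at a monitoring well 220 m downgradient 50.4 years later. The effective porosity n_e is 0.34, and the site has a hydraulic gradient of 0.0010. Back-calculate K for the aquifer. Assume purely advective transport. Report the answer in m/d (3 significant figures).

t = 50.4 years = 18400 d
v = L / t = 220 / 18400 = 0.01196 m/d
K = v · n / i = 0.01196 × 0.34 / 0.0010 = 4.07 m/d

4.07 m/d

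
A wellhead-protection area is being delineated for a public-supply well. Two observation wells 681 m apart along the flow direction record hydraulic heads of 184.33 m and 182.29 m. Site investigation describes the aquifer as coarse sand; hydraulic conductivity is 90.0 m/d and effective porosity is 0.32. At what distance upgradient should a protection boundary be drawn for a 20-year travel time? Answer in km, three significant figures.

6.15 km

Hydraulic gradient i = (184.33 − 182.29) / 681 = 2.04 / 681 = 0.002996
q = Ki = 90.0 × 0.002996 = 0.2696 m/d
v_s = q/n_e = 0.2696/0.32 = 0.8425 m/d
T = 20 yr × 365 = 7300 d
L = v × T = 0.8425 × 7300 = 6150 m
   = 6.15 km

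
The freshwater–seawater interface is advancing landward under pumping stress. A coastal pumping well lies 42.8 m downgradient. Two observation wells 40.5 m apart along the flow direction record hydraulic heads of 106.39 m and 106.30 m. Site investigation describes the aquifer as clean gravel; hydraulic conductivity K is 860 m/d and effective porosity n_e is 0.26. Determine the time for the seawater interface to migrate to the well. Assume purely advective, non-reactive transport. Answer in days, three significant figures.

Hydraulic gradient i = (106.39 − 106.30) / 40.5 = 0.09 / 40.5 = 0.002222
Specific discharge q = 860 × 0.002222 = 1.911 m/d
v = Ki/n = 860·0.002222/0.26 = 7.350 m/d
t = L / v = 42.8 / 7.350 = 5.823 d

5.82 days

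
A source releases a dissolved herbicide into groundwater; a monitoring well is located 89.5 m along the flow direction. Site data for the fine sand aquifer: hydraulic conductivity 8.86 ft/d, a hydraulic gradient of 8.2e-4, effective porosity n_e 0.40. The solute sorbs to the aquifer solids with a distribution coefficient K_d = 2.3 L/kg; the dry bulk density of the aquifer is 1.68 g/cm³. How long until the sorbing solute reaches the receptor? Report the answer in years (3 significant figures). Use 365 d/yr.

472 years

K = 8.86 ft/d × 0.3048 = 2.701 m/d
Darcy flux q = K·i = 2.701 × 8.2e-4 = 0.002214 m/d
v_s = q/n_e = 0.002214/0.40 = 0.005536 m/d
Retardation R = 1 + ρ_b·K_d/n = 1 + 1.68×2.3/0.40 = 10.66
Contaminant velocity v_c = v/R = 0.005536/10.66 = 5.193e-4 m/d
t = L/v_c = 89.5/5.193e-4 = 172300 d
   = 172300/365 = 472 yr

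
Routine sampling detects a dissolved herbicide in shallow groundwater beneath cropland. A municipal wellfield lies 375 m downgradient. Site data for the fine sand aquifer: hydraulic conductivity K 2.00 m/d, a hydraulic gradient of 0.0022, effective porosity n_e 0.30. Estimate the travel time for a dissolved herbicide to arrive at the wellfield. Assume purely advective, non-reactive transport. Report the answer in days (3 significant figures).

25600 days

q = Ki = 2.00 × 0.0022 = 0.004400 m/d
Seepage velocity v = q / n = 0.004400 / 0.30 = 0.01467 m/d
t = L / v = 375 / 0.01467 = 25570 d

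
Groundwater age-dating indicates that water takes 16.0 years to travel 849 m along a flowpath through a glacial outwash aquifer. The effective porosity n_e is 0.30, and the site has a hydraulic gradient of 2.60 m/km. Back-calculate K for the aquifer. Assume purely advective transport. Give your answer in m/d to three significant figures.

t = 16.0 years = 5840 d
v = L / t = 849 / 5840 = 0.1454 m/d
K = v · n / i = 0.1454 × 0.30 / 0.0026 = 16.8 m/d

16.8 m/d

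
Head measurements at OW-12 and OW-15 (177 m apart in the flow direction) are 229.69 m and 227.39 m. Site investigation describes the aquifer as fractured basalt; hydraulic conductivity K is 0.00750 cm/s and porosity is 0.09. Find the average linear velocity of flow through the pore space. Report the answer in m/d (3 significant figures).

Hydraulic gradient i = (229.69 − 227.39) / 177 = 2.30 / 177 = 0.01299
K = 0.00750 cm/s × 864 = 6.480 m/d
Darcy flux q = K·i = 6.480 × 0.01299 = 0.08420 m/d
Average linear velocity = 0.08420 / 0.09 = 0.9356 m/d

0.936 m/d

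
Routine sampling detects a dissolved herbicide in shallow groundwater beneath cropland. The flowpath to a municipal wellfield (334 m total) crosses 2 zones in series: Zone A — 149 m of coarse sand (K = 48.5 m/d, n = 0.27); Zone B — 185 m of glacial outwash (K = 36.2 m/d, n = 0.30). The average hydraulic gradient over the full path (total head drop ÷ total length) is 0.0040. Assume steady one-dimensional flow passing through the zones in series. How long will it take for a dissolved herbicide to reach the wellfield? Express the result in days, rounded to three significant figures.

586 days

Continuity: the same q passes through each zone, so ΔH = q·Σ(L_j/K_j) — the zones act as resistances in series.
Σ(L/K) = 149/48.5 + 185/36.2 = 3.072 + 5.110 = 8.183 d
K_eq = L_total / Σ(L/K) = 334 / 8.183 = 40.82 m/d
q = K_eq · i = 40.82 × 0.0040 = 0.1633 m/d (same in every zone)
Zone A: v = q/n = 0.1633/0.27 = 0.6047 m/d → t_A = 149/0.6047 = 246.4 d
Zone B: v = q/n = 0.1633/0.30 = 0.5442 m/d → t_B = 185/0.5442 = 339.9 d
Total t = 246.4 + 339.9 = 586.3 d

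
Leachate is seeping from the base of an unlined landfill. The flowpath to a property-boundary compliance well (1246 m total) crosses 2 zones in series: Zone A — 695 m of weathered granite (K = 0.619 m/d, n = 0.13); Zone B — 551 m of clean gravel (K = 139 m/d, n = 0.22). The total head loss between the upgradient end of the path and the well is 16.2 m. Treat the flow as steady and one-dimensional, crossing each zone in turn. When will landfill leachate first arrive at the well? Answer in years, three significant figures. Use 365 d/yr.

40.3 years

Steady 1-D flow in series ⇒ the Darcy flux q is identical in every zone and the zone head losses add (resistances L/K in series).
Σ(L/K) = 695/0.619 + 551/139 = 1123 + 3.964 = 1127 d
q = ΔH / Σ(L/K) = 16.2 / 1127 = 0.01438 m/d (same in every zone)
Zone A: v = q/n = 0.01438/0.13 = 0.1106 m/d → t_A = 695/0.1106 = 6284 d
Zone B: v = q/n = 0.01438/0.22 = 0.06535 m/d → t_B = 551/0.06535 = 8431 d
Total t = 6284 + 8431 = 14720 d
   = 14720 / 365 = 40.3 yr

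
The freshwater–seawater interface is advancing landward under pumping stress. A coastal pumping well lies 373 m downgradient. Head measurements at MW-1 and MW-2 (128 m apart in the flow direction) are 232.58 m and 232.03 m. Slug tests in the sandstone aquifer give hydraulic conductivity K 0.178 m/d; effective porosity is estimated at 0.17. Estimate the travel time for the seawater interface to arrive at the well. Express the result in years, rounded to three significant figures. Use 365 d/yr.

227 years

Hydraulic gradient i = (232.58 − 232.03) / 128 = 0.55 / 128 = 0.004297
Specific discharge q = 0.178 × 0.004297 = 7.648e-4 m/d
v_s = q/n_e = 7.648e-4/0.17 = 0.004499 m/d
t = L / v = 373 / 0.004499 = 82910 d
   = 82910 / 365 = 227 yr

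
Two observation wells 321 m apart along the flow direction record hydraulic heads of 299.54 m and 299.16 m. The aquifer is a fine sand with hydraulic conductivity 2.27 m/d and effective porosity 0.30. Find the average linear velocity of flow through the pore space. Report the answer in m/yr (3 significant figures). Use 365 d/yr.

Hydraulic gradient i = (299.54 − 299.16) / 321 = 0.38 / 321 = 0.001184
Darcy flux q = K·i = 2.27 × 0.001184 = 0.002687 m/d
v_s = q/n_e = 0.002687/0.30 = 0.008957 m/d
   = 0.008957 × 365 = 3.27 m/yr

3.27 m/yr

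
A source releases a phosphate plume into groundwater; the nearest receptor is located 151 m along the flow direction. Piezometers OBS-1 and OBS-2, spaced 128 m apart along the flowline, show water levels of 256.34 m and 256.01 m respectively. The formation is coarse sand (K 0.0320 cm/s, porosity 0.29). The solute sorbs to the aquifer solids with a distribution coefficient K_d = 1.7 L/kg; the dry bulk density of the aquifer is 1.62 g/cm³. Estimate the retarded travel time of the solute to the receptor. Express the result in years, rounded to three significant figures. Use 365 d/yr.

17.7 years

Hydraulic gradient i = (256.34 − 256.01) / 128 = 0.33 / 128 = 0.002578
K = 0.0320 cm/s × 864 = 27.65 m/d
Specific discharge q = 27.65 × 0.002578 = 0.07128 m/d
Average linear velocity = 0.07128 / 0.29 = 0.2458 m/d
Retardation R = 1 + ρ_b·K_d/n = 1 + 1.62×1.7/0.29 = 10.50
Contaminant velocity v_c = v/R = 0.2458/10.50 = 0.02342 m/d
t = L/v_c = 151/0.02342 = 6448 d
   = 6448/365 = 17.7 yr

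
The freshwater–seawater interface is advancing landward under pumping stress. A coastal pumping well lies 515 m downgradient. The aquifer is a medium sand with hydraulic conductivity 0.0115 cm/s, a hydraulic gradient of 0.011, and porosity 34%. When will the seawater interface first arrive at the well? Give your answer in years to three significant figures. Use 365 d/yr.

4.39 years

K = 0.0115 cm/s × 864 = 9.936 m/d
Darcy flux q = K·i = 9.936 × 0.011 = 0.1093 m/d
v = Ki/n = 9.936·0.011/0.34 = 0.3215 m/d
t = L / v = 515 / 0.3215 = 1602 d
   = 1602 / 365 = 4.39 yr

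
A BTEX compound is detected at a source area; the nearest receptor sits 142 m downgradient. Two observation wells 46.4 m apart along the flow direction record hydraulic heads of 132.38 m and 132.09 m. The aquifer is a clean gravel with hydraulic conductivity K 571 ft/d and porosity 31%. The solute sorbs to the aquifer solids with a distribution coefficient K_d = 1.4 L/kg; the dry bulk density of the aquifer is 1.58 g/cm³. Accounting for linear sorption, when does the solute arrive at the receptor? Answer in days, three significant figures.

329 days

Hydraulic gradient i = (132.38 − 132.09) / 46.4 = 0.29 / 46.4 = 0.006250
K = 571 ft/d × 0.3048 = 174.0 m/d
q = Ki = 174.0 × 0.006250 = 1.088 m/d
v = Ki/n = 174.0·0.006250/0.31 = 3.509 m/d
Retardation R = 1 + ρ_b·K_d/n = 1 + 1.58×1.4/0.31 = 8.135
Contaminant velocity v_c = v/R = 3.509/8.135 = 0.4313 m/d
t = L/v_c = 142/0.4313 = 329.2 d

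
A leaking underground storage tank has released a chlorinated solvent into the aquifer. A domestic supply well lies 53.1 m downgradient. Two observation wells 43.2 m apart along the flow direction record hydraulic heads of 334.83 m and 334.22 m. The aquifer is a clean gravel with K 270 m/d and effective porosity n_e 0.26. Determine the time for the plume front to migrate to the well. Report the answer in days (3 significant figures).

Hydraulic gradient i = (334.83 − 334.22) / 43.2 = 0.61 / 43.2 = 0.01412
Darcy flux q = K·i = 270 × 0.01412 = 3.813 m/d
v_s = q/n_e = 3.813/0.26 = 14.66 m/d
t = L / v = 53.1 / 14.66 = 3.621 d

3.62 days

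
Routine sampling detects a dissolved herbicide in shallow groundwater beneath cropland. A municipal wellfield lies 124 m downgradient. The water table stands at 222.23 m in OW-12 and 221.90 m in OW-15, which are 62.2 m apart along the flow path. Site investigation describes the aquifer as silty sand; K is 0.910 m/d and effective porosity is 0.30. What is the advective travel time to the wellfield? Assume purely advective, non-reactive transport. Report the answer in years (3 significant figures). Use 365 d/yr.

Hydraulic gradient i = (222.23 − 221.90) / 62.2 = 0.33 / 62.2 = 0.005305
Darcy flux q = K·i = 0.910 × 0.005305 = 0.004828 m/d
Average linear velocity = 0.004828 / 0.30 = 0.01609 m/d
t = L / v = 124 / 0.01609 = 7705 d
   = 7705 / 365 = 21.1 yr

21.1 years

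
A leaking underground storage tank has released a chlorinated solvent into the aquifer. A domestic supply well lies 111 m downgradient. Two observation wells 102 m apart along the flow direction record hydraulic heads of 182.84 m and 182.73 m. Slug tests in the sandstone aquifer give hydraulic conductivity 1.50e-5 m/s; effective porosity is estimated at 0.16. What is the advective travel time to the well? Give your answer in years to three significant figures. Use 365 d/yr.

Hydraulic gradient i = (182.84 − 182.73) / 102 = 0.11 / 102 = 0.001078
K = 1.50e-5 m/s × 86400 s/d = 1.296 m/d
Specific discharge q = 1.296 × 0.001078 = 0.001398 m/d
v_s = q/n_e = 0.001398/0.16 = 0.008735 m/d
t = L / v = 111 / 0.008735 = 12710 d
   = 12710 / 365 = 34.8 yr

34.8 years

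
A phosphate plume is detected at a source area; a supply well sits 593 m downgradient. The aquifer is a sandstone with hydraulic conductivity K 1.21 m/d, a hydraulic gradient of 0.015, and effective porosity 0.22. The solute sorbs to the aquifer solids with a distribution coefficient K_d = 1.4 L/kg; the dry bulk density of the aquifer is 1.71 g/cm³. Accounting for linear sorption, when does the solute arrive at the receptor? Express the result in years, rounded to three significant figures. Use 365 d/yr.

Darcy flux q = K·i = 1.21 × 0.015 = 0.01815 m/d
Average linear velocity = 0.01815 / 0.22 = 0.08250 m/d
Retardation R = 1 + ρ_b·K_d/n = 1 + 1.71×1.4/0.22 = 11.88
Contaminant velocity v_c = v/R = 0.08250/11.88 = 0.006943 m/d
t = L/v_c = 593/0.006943 = 85410 d
   = 85410/365 = 234 yr

234 years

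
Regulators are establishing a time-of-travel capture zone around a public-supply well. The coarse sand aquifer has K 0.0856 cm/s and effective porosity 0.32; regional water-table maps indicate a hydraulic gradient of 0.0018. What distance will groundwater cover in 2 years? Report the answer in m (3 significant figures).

304 m

K = 0.0856 cm/s × 864 = 73.96 m/d
Darcy flux q = K·i = 73.96 × 0.0018 = 0.1331 m/d
Average linear velocity = 0.1331 / 0.32 = 0.4160 m/d
T = 2 yr × 365 = 730 d
L = v × T = 0.4160 × 730 = 303.7 m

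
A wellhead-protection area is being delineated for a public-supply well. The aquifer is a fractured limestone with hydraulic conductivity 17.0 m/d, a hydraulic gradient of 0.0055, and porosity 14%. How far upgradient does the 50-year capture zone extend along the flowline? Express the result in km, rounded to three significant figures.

12.2 km

Darcy flux q = K·i = 17.0 × 0.0055 = 0.09350 m/d
Average linear velocity = 0.09350 / 0.14 = 0.6679 m/d
T = 50 yr × 365 = 18250 d
L = v × T = 0.6679 × 18250 = 12190 m
   = 12.2 km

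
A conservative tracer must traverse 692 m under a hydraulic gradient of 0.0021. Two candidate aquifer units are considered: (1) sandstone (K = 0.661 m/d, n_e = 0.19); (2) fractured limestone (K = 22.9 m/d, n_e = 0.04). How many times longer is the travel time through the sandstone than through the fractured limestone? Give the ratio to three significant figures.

Unit 1 (sandstone): v = 0.661×0.0021/0.19 = 0.007306 m/d, t = 692/0.007306 = 94720 d
Unit 2 (fractured limestone): v = 22.9×0.0021/0.04 = 1.202 m/d, t = 692/1.202 = 575.6 d
t(sandstone) / t(fractured limestone) = 94720/575.6 = 165

165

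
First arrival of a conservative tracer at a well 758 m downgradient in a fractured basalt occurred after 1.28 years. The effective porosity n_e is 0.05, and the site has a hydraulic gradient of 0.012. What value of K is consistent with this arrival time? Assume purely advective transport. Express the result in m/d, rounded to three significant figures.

6.76 m/d

t = 1.28 years = 467.2 d
v = L / t = 758 / 467.2 = 1.622 m/d
K = v · n / i = 1.622 × 0.05 / 0.012 = 6.76 m/d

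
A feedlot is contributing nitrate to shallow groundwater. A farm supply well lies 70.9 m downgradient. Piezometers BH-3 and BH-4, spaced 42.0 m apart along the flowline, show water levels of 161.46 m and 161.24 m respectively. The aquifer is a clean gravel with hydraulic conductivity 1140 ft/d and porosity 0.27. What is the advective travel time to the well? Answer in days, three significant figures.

Hydraulic gradient i = (161.46 − 161.24) / 42.0 = 0.22 / 42.0 = 0.005238
K = 1140 ft/d × 0.3048 = 347.5 m/d
q = Ki = 347.5 × 0.005238 = 1.820 m/d
v_s = q/n_e = 1.820/0.27 = 6.741 m/d
t = L / v = 70.9 / 6.741 = 10.52 d

10.5 days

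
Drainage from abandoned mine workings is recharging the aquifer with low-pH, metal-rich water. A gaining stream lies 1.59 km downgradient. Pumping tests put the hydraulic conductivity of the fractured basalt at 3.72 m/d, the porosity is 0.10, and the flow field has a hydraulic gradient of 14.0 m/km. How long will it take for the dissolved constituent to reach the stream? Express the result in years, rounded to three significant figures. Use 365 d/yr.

8.36 years

Darcy flux q = K·i = 3.72 × 0.014 = 0.05208 m/d
v_s = q/n_e = 0.05208/0.10 = 0.5208 m/d
L = 1.59 km = 1590 m
t = L / v = 1590 / 0.5208 = 3053 d
   = 3053 / 365 = 8.36 yr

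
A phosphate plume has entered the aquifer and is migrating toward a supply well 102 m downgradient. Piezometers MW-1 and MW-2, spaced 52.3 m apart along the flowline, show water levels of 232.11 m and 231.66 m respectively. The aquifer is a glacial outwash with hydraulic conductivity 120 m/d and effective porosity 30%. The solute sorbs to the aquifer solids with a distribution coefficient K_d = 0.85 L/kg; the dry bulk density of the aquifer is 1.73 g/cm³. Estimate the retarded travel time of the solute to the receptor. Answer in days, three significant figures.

Hydraulic gradient i = (232.11 − 231.66) / 52.3 = 0.45 / 52.3 = 0.008604
Specific discharge q = 120 × 0.008604 = 1.033 m/d
Average linear velocity = 1.033 / 0.30 = 3.442 m/d
Retardation R = 1 + ρ_b·K_d/n = 1 + 1.73×0.85/0.30 = 5.902
Contaminant velocity v_c = v/R = 3.442/5.902 = 0.5832 m/d
t = L/v_c = 102/0.5832 = 174.9 d

175 days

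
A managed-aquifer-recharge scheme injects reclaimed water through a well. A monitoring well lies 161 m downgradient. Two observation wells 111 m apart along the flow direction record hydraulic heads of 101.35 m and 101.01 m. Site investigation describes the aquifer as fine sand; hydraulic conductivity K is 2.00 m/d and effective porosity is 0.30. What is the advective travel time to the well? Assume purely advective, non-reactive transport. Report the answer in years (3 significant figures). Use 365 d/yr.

Hydraulic gradient i = (101.35 − 101.01) / 111 = 0.34 / 111 = 0.003063
Specific discharge q = 2.00 × 0.003063 = 0.006126 m/d
v_s = q/n_e = 0.006126/0.30 = 0.02042 m/d
t = L / v = 161 / 0.02042 = 7884 d
   = 7884 / 365 = 21.6 yr

21.6 years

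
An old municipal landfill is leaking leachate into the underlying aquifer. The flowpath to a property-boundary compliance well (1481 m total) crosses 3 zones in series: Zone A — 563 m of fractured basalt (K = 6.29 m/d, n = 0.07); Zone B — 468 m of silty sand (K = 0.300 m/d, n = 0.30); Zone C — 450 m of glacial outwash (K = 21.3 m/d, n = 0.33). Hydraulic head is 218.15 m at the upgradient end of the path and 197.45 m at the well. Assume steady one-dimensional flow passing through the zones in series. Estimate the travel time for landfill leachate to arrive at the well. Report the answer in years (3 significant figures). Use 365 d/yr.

72.6 years

Total head drop ΔH = 218.15 − 197.45 = 20.70 m
Steady 1-D flow in series ⇒ the Darcy flux q is identical in every zone and the zone head losses add (resistances L/K in series).
Σ(L/K) = 563/6.29 + 468/0.300 + 450/21.3 = 89.51 + 1560 + 21.13 = 1671 d
q = ΔH / Σ(L/K) = 20.70 / 1671 = 0.01239 m/d (same in every zone)
Zone A: v = q/n = 0.01239/0.07 = 0.1770 m/d → t_A = 563/0.1770 = 3181 d
Zone B: v = q/n = 0.01239/0.30 = 0.04130 m/d → t_B = 468/0.04130 = 11330 d
Zone C: v = q/n = 0.01239/0.33 = 0.03755 m/d → t_C = 450/0.03755 = 11980 d
Total t = 3181 + 11330 + 11980 = 26500 d
   = 26500 / 365 = 72.6 yr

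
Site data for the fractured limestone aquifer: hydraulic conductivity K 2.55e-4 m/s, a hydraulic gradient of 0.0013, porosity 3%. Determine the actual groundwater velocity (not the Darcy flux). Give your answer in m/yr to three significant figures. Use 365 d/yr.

K = 2.55e-4 m/s × 86400 s/d = 22.03 m/d
q = Ki = 22.03 × 0.0013 = 0.02864 m/d
Average linear velocity = 0.02864 / 0.03 = 0.9547 m/d
   = 0.9547 × 365 = 348 m/yr

348 m/yr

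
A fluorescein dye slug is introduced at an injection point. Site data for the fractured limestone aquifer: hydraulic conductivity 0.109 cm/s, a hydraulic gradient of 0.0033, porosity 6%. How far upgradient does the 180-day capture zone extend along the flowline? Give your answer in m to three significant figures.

K = 0.109 cm/s × 864 = 94.18 m/d
Darcy flux q = K·i = 94.18 × 0.0033 = 0.3108 m/d
Average linear velocity = 0.3108 / 0.06 = 5.180 m/d
L = v × T = 5.180 × 180 = 932.3 m

932 m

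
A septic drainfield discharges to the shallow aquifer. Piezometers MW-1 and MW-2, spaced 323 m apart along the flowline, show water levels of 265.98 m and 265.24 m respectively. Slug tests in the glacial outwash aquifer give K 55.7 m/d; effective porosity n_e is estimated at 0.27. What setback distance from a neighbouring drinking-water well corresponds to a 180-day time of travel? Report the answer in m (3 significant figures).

85.1 m

Hydraulic gradient i = (265.98 − 265.24) / 323 = 0.74 / 323 = 0.002291
Specific discharge q = 55.7 × 0.002291 = 0.1276 m/d
Average linear velocity = 0.1276 / 0.27 = 0.4726 m/d
L = v × T = 0.4726 × 180 = 85.07 m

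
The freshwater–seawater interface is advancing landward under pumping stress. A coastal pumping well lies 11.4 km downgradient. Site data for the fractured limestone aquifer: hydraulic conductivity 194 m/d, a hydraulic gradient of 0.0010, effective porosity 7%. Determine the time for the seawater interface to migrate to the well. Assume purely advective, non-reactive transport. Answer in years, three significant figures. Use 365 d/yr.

Specific discharge q = 194 × 0.0010 = 0.1940 m/d
v = Ki/n = 194·0.0010/0.07 = 2.771 m/d
L = 11.4 km = 11400 m
t = L / v = 11400 / 2.771 = 4113 d
   = 4113 / 365 = 11.3 yr

11.3 years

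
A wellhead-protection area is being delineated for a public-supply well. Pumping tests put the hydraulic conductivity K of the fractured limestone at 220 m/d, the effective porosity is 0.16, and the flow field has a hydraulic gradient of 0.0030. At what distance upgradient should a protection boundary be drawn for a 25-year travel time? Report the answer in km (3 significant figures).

Specific discharge q = 220 × 0.0030 = 0.6600 m/d
Seepage velocity v = q / n = 0.6600 / 0.16 = 4.125 m/d
T = 25 yr × 365 = 9125 d
L = v × T = 4.125 × 9125 = 37640 m
   = 37.6 km

37.6 km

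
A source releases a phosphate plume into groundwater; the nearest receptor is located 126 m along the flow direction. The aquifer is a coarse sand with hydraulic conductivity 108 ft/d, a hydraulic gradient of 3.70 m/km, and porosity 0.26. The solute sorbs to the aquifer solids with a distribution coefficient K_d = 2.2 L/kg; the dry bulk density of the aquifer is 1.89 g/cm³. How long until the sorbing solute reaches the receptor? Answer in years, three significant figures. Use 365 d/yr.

K = 108 ft/d × 0.3048 = 32.92 m/d
Specific discharge q = 32.92 × 0.0037 = 0.1218 m/d
Average linear velocity = 0.1218 / 0.26 = 0.4685 m/d
Retardation R = 1 + ρ_b·K_d/n = 1 + 1.89×2.2/0.26 = 16.99
Contaminant velocity v_c = v/R = 0.4685/16.99 = 0.02757 m/d
t = L/v_c = 126/0.02757 = 4570 d
   = 4570/365 = 12.5 yr

12.5 years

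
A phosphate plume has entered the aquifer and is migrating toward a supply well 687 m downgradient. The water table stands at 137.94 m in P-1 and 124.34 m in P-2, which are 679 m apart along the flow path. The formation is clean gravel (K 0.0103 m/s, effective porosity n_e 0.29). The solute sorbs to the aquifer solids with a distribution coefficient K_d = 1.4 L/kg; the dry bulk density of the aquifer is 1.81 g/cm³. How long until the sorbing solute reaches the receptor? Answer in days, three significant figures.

Hydraulic gradient i = (137.94 − 124.34) / 679 = 13.60 / 679 = 0.02003
K = 0.0103 m/s × 86400 s/d = 889.9 m/d
Specific discharge q = 889.9 × 0.02003 = 17.82 m/d
v = Ki/n = 889.9·0.02003/0.29 = 61.46 m/d
Retardation R = 1 + ρ_b·K_d/n = 1 + 1.81×1.4/0.29 = 9.738
Contaminant velocity v_c = v/R = 61.46/9.738 = 6.312 m/d
t = L/v_c = 687/6.312 = 108.8 d

109 days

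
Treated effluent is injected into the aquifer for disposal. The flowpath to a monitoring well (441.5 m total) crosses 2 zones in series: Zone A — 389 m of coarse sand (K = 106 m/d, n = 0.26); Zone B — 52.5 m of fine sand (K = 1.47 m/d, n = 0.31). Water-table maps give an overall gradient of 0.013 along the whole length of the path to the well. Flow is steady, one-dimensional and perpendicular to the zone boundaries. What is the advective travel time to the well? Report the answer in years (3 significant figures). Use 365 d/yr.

2.21 years

Continuity: the same q passes through each zone, so ΔH = q·Σ(L_j/K_j) — the zones act as resistances in series.
Σ(L/K) = 389/106 + 52.5/1.47 = 3.670 + 35.71 = 39.38 d
K_eq = L_total / Σ(L/K) = 441.5 / 39.38 = 11.21 m/d
q = K_eq · i = 11.21 × 0.013 = 0.1457 m/d (same in every zone)
Zone A: v = q/n = 0.1457/0.26 = 0.5605 m/d → t_A = 389/0.5605 = 694.0 d
Zone B: v = q/n = 0.1457/0.31 = 0.4701 m/d → t_B = 52.5/0.4701 = 111.7 d
Total t = 694.0 + 111.7 = 805.7 d
   = 805.7 / 365 = 2.21 yr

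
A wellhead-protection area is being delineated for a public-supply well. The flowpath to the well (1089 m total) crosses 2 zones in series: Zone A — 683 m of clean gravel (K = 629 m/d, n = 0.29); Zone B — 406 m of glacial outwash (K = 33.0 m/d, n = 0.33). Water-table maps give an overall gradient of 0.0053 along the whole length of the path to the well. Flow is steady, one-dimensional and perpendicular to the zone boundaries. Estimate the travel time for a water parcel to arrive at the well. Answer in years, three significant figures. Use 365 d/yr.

Continuity: the same q passes through each zone, so ΔH = q·Σ(L_j/K_j) — the zones act as resistances in series.
Σ(L/K) = 683/629 + 406/33.0 = 1.086 + 12.30 = 13.39 d
K_eq = L_total / Σ(L/K) = 1089 / 13.39 = 81.34 m/d
q = K_eq · i = 81.34 × 0.0053 = 0.4311 m/d (same in every zone)
Zone A: v = q/n = 0.4311/0.29 = 1.486 m/d → t_A = 683/1.486 = 459.5 d
Zone B: v = q/n = 0.4311/0.33 = 1.306 m/d → t_B = 406/1.306 = 310.8 d
Total t = 459.5 + 310.8 = 770.3 d
   = 770.3 / 365 = 2.11 yr

2.11 years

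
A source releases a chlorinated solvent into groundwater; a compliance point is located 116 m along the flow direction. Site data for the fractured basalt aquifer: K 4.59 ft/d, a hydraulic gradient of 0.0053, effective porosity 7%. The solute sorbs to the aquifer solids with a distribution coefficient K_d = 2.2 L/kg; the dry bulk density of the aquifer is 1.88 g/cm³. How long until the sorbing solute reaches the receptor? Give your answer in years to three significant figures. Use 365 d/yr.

180 years

K = 4.59 ft/d × 0.3048 = 1.399 m/d
Darcy flux q = K·i = 1.399 × 0.0053 = 0.007415 m/d
Seepage velocity v = q / n = 0.007415 / 0.07 = 0.1059 m/d
Retardation R = 1 + ρ_b·K_d/n = 1 + 1.88×2.2/0.07 = 60.09
Contaminant velocity v_c = v/R = 0.1059/60.09 = 0.001763 m/d
t = L/v_c = 116/0.001763 = 65800 d
   = 65800/365 = 180 yr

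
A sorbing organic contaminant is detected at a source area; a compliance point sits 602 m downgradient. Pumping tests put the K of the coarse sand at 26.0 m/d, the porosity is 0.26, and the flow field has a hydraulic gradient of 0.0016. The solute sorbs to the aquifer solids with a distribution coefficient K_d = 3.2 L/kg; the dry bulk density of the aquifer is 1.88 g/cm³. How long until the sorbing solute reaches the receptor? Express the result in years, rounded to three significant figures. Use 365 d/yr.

Darcy flux q = K·i = 26.0 × 0.0016 = 0.04160 m/d
Average linear velocity = 0.04160 / 0.26 = 0.1600 m/d
Retardation R = 1 + ρ_b·K_d/n = 1 + 1.88×3.2/0.26 = 24.14
Contaminant velocity v_c = v/R = 0.1600/24.14 = 0.006628 m/d
t = L/v_c = 602/0.006628 = 90820 d
   = 90820/365 = 249 yr

249 years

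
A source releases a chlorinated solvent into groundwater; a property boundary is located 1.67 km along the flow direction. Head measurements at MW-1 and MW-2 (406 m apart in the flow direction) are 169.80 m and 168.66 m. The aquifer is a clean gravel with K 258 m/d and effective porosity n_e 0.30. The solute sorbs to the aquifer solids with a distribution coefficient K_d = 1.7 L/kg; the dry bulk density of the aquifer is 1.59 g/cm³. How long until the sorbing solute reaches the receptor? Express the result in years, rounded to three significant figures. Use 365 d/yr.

19.0 years

Hydraulic gradient i = (169.80 − 168.66) / 406 = 1.14 / 406 = 0.002808
q = Ki = 258 × 0.002808 = 0.7244 m/d
Seepage velocity v = q / n = 0.7244 / 0.30 = 2.415 m/d
Retardation R = 1 + ρ_b·K_d/n = 1 + 1.59×1.7/0.30 = 10.01
Contaminant velocity v_c = v/R = 2.415/10.01 = 0.2412 m/d
L = 1.67 km = 1670 m
t = L/v_c = 1670/0.2412 = 6923 d
   = 6923/365 = 19.0 yr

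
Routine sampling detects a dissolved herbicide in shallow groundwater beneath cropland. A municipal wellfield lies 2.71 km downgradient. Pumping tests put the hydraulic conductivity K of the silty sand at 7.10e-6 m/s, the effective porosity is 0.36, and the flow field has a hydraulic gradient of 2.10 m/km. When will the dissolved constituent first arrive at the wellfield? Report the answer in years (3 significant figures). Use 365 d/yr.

2070 years

K = 7.10e-6 m/s × 86400 s/d = 0.6134 m/d
q = Ki = 0.6134 × 0.0021 = 0.001288 m/d
v = Ki/n = 0.6134·0.0021/0.36 = 0.003578 m/d
L = 2.71 km = 2710 m
t = L / v = 2710 / 0.003578 = 757300 d
   = 757300 / 365 = 2070 yr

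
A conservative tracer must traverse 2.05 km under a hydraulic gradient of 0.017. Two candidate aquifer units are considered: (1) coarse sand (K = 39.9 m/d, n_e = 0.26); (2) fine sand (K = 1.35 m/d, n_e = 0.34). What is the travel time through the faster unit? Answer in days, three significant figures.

Unit 1 (coarse sand): v = 39.9×0.017/0.26 = 2.609 m/d, t = 2050/2.609 = 785.8 d
Unit 2 (fine sand): v = 1.35×0.017/0.34 = 0.06750 m/d, t = 2050/0.06750 = 30370 d
Faster unit: t = 786 d

786 days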